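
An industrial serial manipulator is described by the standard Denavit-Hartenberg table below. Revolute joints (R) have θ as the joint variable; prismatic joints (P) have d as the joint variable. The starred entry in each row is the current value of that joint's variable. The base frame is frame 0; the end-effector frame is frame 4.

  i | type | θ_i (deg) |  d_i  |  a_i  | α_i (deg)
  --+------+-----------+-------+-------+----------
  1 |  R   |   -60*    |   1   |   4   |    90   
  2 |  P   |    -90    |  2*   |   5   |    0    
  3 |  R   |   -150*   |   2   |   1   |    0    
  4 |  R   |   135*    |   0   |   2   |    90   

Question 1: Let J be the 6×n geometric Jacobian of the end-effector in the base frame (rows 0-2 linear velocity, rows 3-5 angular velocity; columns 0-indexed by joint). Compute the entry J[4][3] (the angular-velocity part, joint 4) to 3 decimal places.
-0.500

axis z_3 = (-0.8660,-0.5000,0.0000); lever o_n−o_3 = (-0.2588,0.4483,-1.9319)
cross product → J_v[:, 3] = (0.9659,-1.6730,-0.5176)
J_ω[:, 3] = z_3
entry J[4][3] = -0.5000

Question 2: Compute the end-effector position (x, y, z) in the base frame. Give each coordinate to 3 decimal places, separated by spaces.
after link 1: o_1 = (2.0000, -3.4641, 1.0000)
after link 2: o_2 = (0.2679, -4.4641, -4.0000)
after link 3: o_3 = (-1.7141, -5.0311, -3.1340)
after link 4: o_4 = (-1.9729, -4.5828, -5.0658)

-1.973 -4.583 -5.066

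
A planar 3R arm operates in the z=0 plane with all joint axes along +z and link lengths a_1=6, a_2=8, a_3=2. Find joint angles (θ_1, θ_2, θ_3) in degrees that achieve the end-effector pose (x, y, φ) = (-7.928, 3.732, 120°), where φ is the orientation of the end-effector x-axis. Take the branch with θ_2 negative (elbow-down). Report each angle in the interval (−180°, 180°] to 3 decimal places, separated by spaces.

-122.203 -120.002 2.205

wrist centre = target − a_3·(cos φ, sin φ) = (-6.9280, 1.9999)
cos θ_2 = (51.9970−6²−8²)/(2·6·8) = -0.5000; θ_2 = -120.0021° (elbow-down)
β = atan2(1.9999,-6.9280) = 163.8978°; ψ = atan2(-6.9281,1.9997) = -73.8995°
θ_1 = β − ψ = 237.7973°
θ_3 = φ − θ_1 − θ_2 = 2.2048° (wrapped to (-180°,180°])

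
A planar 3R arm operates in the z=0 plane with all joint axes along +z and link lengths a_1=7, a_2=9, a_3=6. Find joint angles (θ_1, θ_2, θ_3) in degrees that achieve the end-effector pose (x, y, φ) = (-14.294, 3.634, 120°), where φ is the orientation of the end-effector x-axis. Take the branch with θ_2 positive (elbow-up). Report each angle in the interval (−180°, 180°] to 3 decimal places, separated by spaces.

135.749 90.002 -105.751

wrist centre = target − a_3·(cos φ, sin φ) = (-11.2940, -1.5622)
cos θ_2 = (129.9948−7²−9²)/(2·7·9) = -0.0000; θ_2 = 90.0024° (elbow-up)
β = atan2(-1.5622,-11.2940) = -172.1250°; ψ = atan2(9.0000,6.9996) = 52.1265°
θ_1 = β − ψ = -224.2515°
θ_3 = φ − θ_1 − θ_2 = -105.7509° (wrapped to (-180°,180°])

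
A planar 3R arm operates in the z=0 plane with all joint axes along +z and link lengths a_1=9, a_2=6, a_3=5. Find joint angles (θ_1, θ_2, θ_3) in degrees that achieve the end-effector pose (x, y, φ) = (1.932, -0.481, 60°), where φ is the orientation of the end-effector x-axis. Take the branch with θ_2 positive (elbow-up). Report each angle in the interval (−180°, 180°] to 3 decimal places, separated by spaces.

wrist centre = target − a_3·(cos φ, sin φ) = (-0.5680, -4.8111)
cos θ_2 = (23.4696−9²−6²)/(2·9·6) = -0.8660; θ_2 = 149.9997° (elbow-up)
β = atan2(-4.8111,-0.5680) = -96.7332°; ψ = atan2(3.0000,3.8039) = 38.2621°
θ_1 = β − ψ = -134.9953°
θ_3 = φ − θ_1 − θ_2 = 44.9956° (wrapped to (-180°,180°])

-134.995 150.000 44.996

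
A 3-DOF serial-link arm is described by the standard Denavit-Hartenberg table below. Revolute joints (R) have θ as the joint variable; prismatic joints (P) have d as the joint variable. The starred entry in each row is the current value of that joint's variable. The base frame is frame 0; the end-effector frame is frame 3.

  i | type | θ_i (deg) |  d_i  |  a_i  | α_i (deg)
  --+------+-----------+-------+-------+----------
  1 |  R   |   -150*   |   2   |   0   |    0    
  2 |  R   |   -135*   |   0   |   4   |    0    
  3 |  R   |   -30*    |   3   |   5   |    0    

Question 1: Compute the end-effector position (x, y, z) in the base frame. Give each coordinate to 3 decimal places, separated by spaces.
4.571 7.399 5.000

after link 1: o_1 = (0.0000, 0.0000, 2.0000)
after link 2: o_2 = (1.0353, 3.8637, 2.0000)
after link 3: o_3 = (4.5708, 7.3992, 5.0000)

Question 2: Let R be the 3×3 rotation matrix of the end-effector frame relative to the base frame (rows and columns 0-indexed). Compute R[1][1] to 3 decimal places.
End-effector y-axis (col 1 of R) = (-0.7071,0.7071,0.0000)
R[1][1] = 0.7071

0.707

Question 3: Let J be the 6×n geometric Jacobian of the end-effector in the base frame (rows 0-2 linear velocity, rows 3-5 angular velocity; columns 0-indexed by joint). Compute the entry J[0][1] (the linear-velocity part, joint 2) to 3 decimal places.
-7.399

axis z_1 = (0.0000,0.0000,1.0000); lever o_n−o_1 = (4.5708,7.3992,3.0000)
cross product → J_v[:, 1] = (-7.3992,4.5708,0.0000)
J_ω[:, 1] = z_1
entry J[0][1] = -7.3992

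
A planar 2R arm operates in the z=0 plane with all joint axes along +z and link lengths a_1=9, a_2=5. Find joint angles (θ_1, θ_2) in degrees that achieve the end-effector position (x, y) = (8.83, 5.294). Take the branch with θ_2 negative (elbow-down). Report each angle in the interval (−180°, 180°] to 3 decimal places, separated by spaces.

60.000 -90.003

cos θ_2 = (105.9953−9²−5²)/(2·9·5) = -0.0001; θ_2 = -90.0030° (elbow-down)
β = atan2(5.2940,8.8300) = 30.9447°; ψ = atan2(-5.0000,8.9997) = -29.0553°
θ_1 = β − ψ = 60.0000°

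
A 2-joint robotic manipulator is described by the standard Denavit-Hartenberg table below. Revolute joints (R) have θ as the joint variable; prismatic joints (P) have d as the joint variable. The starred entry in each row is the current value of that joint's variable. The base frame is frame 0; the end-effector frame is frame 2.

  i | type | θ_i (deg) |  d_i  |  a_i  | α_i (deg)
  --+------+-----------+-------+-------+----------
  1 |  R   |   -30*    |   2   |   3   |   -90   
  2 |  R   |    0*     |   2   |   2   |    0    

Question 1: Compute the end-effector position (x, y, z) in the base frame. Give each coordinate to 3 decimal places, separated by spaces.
after link 1: o_1 = (2.5981, -1.5000, 2.0000)
after link 2: o_2 = (5.3301, -0.7679, 2.0000)

5.330 -0.768 2.000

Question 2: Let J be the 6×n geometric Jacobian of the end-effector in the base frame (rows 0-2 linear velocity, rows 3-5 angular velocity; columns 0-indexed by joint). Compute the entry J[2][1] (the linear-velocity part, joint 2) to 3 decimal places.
axis z_1 = (0.5000,0.8660,0.0000); lever o_n−o_1 = (2.7321,0.7321,0.0000)
cross product → J_v[:, 1] = (-0.0000,0.0000,-2.0000)
J_ω[:, 1] = z_1
entry J[2][1] = -2.0000

-2.000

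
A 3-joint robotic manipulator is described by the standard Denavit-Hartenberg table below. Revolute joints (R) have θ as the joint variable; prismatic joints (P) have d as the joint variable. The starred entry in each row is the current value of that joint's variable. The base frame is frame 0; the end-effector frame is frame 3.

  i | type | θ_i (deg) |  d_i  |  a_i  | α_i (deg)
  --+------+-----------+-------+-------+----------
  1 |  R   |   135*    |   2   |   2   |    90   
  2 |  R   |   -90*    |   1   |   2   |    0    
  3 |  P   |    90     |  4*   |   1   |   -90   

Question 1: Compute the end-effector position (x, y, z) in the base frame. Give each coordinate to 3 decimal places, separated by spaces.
1.414 5.657 0.000

after link 1: o_1 = (-1.4142, 1.4142, 2.0000)
after link 2: o_2 = (-0.7071, 2.1213, 0.0000)
after link 3: o_3 = (1.4142, 5.6569, 0.0000)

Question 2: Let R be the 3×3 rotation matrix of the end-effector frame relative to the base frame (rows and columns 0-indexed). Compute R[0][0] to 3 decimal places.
-0.707

End-effector x-axis (col 0 of R) = (-0.7071,0.7071,0.0000)
R[0][0] = -0.7071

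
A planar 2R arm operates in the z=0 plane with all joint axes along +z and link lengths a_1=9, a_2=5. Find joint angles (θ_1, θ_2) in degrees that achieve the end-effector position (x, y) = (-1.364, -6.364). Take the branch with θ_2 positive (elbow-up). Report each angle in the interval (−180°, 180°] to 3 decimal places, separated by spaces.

-135.000 134.999

cos θ_2 = (42.3610−9²−5²)/(2·9·5) = -0.7071; θ_2 = 134.9995° (elbow-up)
β = atan2(-6.3640,-1.3640) = -102.0972°; ψ = atan2(3.5356,5.4645) = 32.9031°
θ_1 = β − ψ = -135.0004°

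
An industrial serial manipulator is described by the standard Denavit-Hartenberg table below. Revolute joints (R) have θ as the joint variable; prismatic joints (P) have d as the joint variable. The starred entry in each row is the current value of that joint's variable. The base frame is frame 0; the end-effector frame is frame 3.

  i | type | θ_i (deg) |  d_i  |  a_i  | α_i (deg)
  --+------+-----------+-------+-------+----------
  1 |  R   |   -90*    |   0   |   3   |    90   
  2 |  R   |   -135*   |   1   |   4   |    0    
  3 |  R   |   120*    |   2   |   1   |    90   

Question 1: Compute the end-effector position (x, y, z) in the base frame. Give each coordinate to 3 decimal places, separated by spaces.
after link 1: o_1 = (0.0000, -3.0000, 0.0000)
after link 2: o_2 = (-1.0000, -0.1716, -2.8284)
after link 3: o_3 = (-3.0000, -1.1375, -3.0872)

-3.000 -1.137 -3.087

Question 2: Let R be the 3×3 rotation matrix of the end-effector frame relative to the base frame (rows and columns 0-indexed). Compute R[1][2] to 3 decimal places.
End-effector z-axis (col 2 of R) = (-0.0000,0.2588,-0.9659)
R[1][2] = 0.2588

0.259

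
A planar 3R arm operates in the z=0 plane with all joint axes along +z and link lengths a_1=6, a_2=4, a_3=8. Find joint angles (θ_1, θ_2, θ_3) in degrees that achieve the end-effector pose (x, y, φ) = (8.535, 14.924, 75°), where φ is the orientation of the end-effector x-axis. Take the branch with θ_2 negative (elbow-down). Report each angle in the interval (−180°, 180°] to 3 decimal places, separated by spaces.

59.990 -29.974 44.984

wrist centre = target − a_3·(cos φ, sin φ) = (6.4644, 7.1966)
cos θ_2 = (93.5800−6²−4²)/(2·6·4) = 0.8663; θ_2 = -29.9742° (elbow-down)
β = atan2(7.1966,6.4644) = 48.0678°; ψ = atan2(-1.9984,9.4650) = -11.9223°
θ_1 = β − ψ = 59.9901°
θ_3 = φ − θ_1 − θ_2 = 44.9841° (wrapped to (-180°,180°])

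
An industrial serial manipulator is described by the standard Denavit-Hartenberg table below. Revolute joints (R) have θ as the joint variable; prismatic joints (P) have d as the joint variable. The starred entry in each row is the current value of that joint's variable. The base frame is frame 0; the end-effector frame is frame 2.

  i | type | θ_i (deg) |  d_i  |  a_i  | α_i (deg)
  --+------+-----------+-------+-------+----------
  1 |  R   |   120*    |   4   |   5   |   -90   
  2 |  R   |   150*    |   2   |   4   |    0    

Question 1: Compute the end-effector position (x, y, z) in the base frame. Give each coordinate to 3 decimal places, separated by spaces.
-2.500 0.330 2.000

after link 1: o_1 = (-2.5000, 4.3301, 4.0000)
after link 2: o_2 = (-2.5000, 0.3301, 2.0000)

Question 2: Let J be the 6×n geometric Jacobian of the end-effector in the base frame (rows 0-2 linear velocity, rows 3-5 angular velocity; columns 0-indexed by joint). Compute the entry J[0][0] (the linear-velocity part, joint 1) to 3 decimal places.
axis z_0 = ẑ; lever o_n−o_0 = (-2.5000,0.3301,2.0000)
cross product → J_v[:, 0] = (-0.3301,-2.5000,0.0000)
J_ω[:, 0] = z_0
entry J[0][0] = -0.3301

-0.330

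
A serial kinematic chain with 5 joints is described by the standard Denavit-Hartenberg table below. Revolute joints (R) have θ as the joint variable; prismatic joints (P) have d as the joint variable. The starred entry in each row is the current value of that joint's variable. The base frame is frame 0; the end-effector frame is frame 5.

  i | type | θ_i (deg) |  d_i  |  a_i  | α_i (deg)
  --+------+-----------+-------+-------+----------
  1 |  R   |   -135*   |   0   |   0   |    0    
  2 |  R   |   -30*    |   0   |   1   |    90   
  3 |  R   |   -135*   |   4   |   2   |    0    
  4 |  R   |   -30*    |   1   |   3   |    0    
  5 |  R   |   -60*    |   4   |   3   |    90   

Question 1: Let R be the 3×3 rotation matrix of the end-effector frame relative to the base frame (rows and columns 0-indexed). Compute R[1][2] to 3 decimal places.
-0.183

End-effector z-axis (col 2 of R) = (-0.6830,-0.1830,0.7071)
R[1][2] = -0.1830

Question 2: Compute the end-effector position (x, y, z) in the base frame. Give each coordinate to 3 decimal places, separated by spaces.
after link 1: o_1 = (0.0000, 0.0000, 0.0000)
after link 2: o_2 = (-0.9659, -0.2588, 0.0000)
after link 3: o_3 = (-0.6352, 3.9709, -1.4142)
after link 4: o_4 = (1.9050, 5.6868, -2.1907)
after link 5: o_5 = (2.9188, 10.0996, -0.0694)

2.919 10.100 -0.069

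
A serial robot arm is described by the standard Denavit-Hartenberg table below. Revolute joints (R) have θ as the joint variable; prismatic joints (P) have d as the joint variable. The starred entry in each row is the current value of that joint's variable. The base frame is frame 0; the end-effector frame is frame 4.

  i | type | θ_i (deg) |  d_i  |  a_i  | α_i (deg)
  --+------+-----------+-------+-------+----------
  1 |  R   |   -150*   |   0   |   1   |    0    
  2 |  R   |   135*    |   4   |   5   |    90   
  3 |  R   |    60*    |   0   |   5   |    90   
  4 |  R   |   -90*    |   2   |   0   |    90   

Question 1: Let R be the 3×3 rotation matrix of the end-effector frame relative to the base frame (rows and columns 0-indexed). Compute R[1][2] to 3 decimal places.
End-effector z-axis (col 2 of R) = (-0.4830,0.1294,-0.8660)
R[1][2] = 0.1294

0.129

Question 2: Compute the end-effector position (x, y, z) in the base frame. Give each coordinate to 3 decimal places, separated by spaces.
8.051 -2.889 7.330

after link 1: o_1 = (-0.8660, -0.5000, 0.0000)
after link 2: o_2 = (3.9636, -1.7941, 4.0000)
after link 3: o_3 = (6.3784, -2.4411, 8.3301)
after link 4: o_4 = (8.0515, -2.8894, 7.3301)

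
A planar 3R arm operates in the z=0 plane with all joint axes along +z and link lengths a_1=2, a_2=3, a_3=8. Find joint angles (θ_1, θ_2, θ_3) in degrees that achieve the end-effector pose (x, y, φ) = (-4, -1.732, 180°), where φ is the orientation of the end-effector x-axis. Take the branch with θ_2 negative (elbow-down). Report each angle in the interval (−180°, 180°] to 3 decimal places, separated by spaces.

wrist centre = target − a_3·(cos φ, sin φ) = (4.0000, -1.7320)
cos θ_2 = (18.9998−2²−3²)/(2·2·3) = 0.5000; θ_2 = -60.0010° (elbow-down)
β = atan2(-1.7320,4.0000) = -23.4126°; ψ = atan2(-2.5981,3.5000) = -36.5874°
θ_1 = β − ψ = 13.1748°
θ_3 = φ − θ_1 − θ_2 = -133.1738° (wrapped to (-180°,180°])

13.175 -60.001 -133.174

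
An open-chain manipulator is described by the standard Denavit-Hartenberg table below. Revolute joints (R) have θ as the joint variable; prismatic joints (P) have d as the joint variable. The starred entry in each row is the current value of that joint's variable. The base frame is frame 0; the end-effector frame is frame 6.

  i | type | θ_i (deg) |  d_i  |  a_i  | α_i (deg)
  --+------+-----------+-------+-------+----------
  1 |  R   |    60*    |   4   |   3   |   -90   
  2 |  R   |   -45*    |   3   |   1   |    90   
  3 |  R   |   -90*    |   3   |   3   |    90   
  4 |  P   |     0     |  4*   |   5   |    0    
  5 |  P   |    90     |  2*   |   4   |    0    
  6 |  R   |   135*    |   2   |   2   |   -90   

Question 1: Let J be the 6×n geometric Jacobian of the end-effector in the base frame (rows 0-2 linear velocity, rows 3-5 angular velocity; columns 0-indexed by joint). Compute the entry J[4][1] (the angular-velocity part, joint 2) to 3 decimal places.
0.500

axis z_1 = (-0.8660,0.5000,0.0000); lever o_n−o_1 = (-1.3444,-9.5001,-1.0000)
cross product → J_v[:, 1] = (-0.5000,-0.8660,8.8995)
J_ω[:, 1] = z_1
entry J[4][1] = 0.5000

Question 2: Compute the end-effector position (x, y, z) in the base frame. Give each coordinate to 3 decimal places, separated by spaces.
0.156 -6.902 3.000

after link 1: o_1 = (1.5000, 2.5981, 4.0000)
after link 2: o_2 = (-0.7445, 4.7104, 4.7071)
after link 3: o_3 = (0.7929, 1.3733, 6.8284)
after link 4: o_4 = (3.7088, -3.5762, 4.0000)
after link 5: o_5 = (1.5875, -7.2504, 5.4142)
after link 6: o_6 = (0.1556, -6.9020, 3.0000)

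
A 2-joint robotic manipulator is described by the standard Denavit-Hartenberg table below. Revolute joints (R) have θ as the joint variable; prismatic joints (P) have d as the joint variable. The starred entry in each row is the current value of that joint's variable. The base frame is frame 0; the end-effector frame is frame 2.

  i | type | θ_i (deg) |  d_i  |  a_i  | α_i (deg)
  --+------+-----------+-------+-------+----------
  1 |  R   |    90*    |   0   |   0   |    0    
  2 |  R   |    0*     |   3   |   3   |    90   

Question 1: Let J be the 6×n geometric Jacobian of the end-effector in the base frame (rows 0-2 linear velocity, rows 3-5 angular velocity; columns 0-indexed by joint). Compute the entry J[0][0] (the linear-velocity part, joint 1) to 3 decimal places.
-3.000

axis z_0 = ẑ; lever o_n−o_0 = (0.0000,3.0000,3.0000)
cross product → J_v[:, 0] = (-3.0000,0.0000,0.0000)
J_ω[:, 0] = z_0
entry J[0][0] = -3.0000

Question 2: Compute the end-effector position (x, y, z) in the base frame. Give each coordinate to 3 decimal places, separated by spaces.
after link 1: o_1 = (0.0000, 0.0000, 0.0000)
after link 2: o_2 = (0.0000, 3.0000, 3.0000)

0.000 3.000 3.000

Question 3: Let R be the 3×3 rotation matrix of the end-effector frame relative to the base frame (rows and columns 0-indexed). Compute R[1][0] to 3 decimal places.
End-effector x-axis (col 0 of R) = (0.0000,1.0000,0.0000)
R[1][0] = 1.0000

1.000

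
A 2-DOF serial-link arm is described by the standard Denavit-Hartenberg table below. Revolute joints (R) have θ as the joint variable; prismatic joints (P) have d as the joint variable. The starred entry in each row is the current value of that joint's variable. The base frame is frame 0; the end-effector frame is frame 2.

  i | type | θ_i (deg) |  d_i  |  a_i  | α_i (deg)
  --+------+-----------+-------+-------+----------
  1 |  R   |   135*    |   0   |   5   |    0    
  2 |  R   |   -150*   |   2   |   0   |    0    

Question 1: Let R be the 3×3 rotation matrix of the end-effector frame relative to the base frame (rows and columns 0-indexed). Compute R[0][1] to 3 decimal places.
0.259

End-effector y-axis (col 1 of R) = (0.2588,0.9659,0.0000)
R[0][1] = 0.2588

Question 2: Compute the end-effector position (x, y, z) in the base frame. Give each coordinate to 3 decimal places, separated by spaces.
-3.536 3.536 2.000

after link 1: o_1 = (-3.5355, 3.5355, 0.0000)
after link 2: o_2 = (-3.5355, 3.5355, 2.0000)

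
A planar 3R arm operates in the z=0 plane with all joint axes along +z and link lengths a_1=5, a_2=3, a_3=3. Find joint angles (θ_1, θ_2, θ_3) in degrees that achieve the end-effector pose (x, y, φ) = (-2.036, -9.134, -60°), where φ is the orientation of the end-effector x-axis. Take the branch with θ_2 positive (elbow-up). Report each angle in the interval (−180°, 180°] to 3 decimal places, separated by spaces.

wrist centre = target − a_3·(cos φ, sin φ) = (-3.5360, -6.5359)
cos θ_2 = (55.2216−5²−3²)/(2·5·3) = 0.7074; θ_2 = 44.9773° (elbow-up)
β = atan2(-6.5359,-3.5360) = -118.4138°; ψ = atan2(2.1205,7.1222) = 16.5798°
θ_1 = β − ψ = -134.9937°
θ_3 = φ − θ_1 − θ_2 = 30.0164° (wrapped to (-180°,180°])

-134.994 44.977 30.016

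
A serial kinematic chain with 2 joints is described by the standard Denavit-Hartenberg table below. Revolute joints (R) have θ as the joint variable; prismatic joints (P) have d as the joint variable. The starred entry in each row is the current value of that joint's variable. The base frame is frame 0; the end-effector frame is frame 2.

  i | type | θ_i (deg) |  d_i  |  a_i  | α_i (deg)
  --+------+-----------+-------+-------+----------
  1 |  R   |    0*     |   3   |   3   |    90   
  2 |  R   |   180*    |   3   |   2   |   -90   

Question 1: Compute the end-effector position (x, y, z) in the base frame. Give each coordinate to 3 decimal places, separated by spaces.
1.000 -3.000 3.000

after link 1: o_1 = (3.0000, 0.0000, 3.0000)
after link 2: o_2 = (1.0000, -3.0000, 3.0000)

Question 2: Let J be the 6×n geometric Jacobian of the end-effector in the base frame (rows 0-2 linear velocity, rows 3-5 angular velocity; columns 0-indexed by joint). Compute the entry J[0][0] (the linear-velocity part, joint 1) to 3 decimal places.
3.000

axis z_0 = ẑ; lever o_n−o_0 = (1.0000,-3.0000,3.0000)
cross product → J_v[:, 0] = (3.0000,1.0000,-0.0000)
J_ω[:, 0] = z_0
entry J[0][0] = 3.0000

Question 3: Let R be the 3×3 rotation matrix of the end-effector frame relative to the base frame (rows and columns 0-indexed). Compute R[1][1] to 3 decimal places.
End-effector y-axis (col 1 of R) = (-0.0000,1.0000,-0.0000)
R[1][1] = 1.0000

1.000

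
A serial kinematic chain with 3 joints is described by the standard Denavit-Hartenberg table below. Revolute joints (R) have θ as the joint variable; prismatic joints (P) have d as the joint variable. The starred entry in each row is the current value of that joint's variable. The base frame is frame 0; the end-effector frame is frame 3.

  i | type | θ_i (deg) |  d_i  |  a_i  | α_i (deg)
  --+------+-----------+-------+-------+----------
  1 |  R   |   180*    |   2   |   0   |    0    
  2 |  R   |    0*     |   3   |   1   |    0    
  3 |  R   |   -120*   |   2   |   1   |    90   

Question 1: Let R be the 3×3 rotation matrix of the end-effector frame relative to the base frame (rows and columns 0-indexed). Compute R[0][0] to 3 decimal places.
0.500

End-effector x-axis (col 0 of R) = (0.5000,0.8660,0.0000)
R[0][0] = 0.5000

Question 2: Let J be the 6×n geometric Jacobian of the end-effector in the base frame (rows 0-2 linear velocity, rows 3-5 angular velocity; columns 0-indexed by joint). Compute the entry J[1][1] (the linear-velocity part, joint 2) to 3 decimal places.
axis z_1 = (0.0000,0.0000,1.0000); lever o_n−o_1 = (-0.5000,0.8660,5.0000)
cross product → J_v[:, 1] = (-0.8660,-0.5000,0.0000)
J_ω[:, 1] = z_1
entry J[1][1] = -0.5000

-0.500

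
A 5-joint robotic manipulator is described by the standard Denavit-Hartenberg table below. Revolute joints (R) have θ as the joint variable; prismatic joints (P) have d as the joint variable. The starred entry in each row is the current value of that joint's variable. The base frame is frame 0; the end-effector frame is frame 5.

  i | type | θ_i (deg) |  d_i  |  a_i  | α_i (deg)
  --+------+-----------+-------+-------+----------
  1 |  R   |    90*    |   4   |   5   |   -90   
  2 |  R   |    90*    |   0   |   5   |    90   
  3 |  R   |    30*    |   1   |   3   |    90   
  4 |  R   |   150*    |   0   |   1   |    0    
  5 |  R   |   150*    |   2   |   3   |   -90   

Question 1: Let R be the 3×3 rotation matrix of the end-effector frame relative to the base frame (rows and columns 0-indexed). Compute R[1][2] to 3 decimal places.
0.500

End-effector z-axis (col 2 of R) = (-0.4330,0.5000,-0.7500)
R[1][2] = 0.5000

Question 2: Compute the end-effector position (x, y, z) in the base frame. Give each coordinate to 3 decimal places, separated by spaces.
-0.085 3.902 -5.147

after link 1: o_1 = (0.0000, 5.0000, 4.0000)
after link 2: o_2 = (0.0000, 5.0000, -1.0000)
after link 3: o_3 = (-1.5000, 6.0000, -3.5981)
after link 4: o_4 = (-1.0670, 6.5000, -2.8481)
after link 5: o_5 = (-0.0849, 3.9019, -5.1471)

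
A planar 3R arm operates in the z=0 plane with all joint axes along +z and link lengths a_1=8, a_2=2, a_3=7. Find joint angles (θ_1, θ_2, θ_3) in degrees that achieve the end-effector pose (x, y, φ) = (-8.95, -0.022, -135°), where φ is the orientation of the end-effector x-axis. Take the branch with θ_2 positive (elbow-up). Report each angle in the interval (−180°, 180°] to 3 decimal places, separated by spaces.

120.007 150.009 -45.015

wrist centre = target − a_3·(cos φ, sin φ) = (-4.0003, 4.9277)
cos θ_2 = (40.2847−8²−2²)/(2·8·2) = -0.8661; θ_2 = 150.0089° (elbow-up)
β = atan2(4.9277,-4.0003) = 129.0690°; ψ = atan2(0.9997,6.2678) = 9.0625°
θ_1 = β − ψ = 120.0065°
θ_3 = φ − θ_1 − θ_2 = -45.0154° (wrapped to (-180°,180°])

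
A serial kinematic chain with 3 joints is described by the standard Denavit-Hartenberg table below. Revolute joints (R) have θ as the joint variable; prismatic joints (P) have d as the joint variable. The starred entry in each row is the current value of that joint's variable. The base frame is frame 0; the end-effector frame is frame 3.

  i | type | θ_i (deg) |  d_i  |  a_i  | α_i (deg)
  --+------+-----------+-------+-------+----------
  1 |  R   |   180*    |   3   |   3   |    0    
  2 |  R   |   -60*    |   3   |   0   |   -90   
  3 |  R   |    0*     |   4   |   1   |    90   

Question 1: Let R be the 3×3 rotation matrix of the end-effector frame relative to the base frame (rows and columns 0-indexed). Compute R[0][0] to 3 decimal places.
-0.500

End-effector x-axis (col 0 of R) = (-0.5000,0.8660,0.0000)
R[0][0] = -0.5000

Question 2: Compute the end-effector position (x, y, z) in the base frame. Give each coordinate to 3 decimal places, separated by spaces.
-6.964 -1.134 6.000

after link 1: o_1 = (-3.0000, 0.0000, 3.0000)
after link 2: o_2 = (-3.0000, 0.0000, 6.0000)
after link 3: o_3 = (-6.9641, -1.1340, 6.0000)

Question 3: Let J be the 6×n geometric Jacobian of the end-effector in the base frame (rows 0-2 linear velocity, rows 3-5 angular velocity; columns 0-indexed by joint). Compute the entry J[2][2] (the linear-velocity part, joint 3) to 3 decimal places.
-1.000

axis z_2 = (-0.8660,-0.5000,0.0000); lever o_n−o_2 = (-3.9641,-1.1340,0.0000)
cross product → J_v[:, 2] = (0.0000,-0.0000,-1.0000)
J_ω[:, 2] = z_2
entry J[2][2] = -1.0000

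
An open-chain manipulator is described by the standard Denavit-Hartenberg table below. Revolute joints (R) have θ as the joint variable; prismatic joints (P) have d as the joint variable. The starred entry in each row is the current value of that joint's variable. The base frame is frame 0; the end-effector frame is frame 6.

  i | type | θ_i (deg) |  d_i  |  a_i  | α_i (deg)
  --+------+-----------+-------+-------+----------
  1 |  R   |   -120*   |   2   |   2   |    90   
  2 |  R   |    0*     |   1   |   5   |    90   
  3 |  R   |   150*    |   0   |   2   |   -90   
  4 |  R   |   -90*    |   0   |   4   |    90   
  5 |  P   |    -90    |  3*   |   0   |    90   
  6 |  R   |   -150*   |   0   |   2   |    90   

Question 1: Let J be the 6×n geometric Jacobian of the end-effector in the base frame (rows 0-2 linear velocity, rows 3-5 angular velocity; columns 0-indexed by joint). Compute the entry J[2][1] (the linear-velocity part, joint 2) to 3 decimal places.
4.134

axis z_1 = (-0.8660,0.5000,0.0000); lever o_n−o_1 = (-1.6340,-3.8301,-4.0000)
cross product → J_v[:, 1] = (-2.0000,-3.4641,4.1340)
J_ω[:, 1] = z_1
entry J[2][1] = 4.1340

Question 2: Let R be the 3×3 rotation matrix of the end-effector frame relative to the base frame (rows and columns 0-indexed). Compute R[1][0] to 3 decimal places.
0.500

End-effector x-axis (col 0 of R) = (0.8660,0.5000,-0.0000)
R[1][0] = 0.5000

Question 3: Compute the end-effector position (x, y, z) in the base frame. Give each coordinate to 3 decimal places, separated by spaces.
-2.634 -5.562 -2.000

after link 1: o_1 = (-1.0000, -1.7321, 2.0000)
after link 2: o_2 = (-4.3660, -5.5622, 2.0000)
after link 3: o_3 = (-4.3660, -3.5622, 2.0000)
after link 4: o_4 = (-4.3660, -3.5622, -2.0000)
after link 5: o_5 = (-4.3660, -6.5622, -2.0000)
after link 6: o_6 = (-2.6340, -5.5622, -2.0000)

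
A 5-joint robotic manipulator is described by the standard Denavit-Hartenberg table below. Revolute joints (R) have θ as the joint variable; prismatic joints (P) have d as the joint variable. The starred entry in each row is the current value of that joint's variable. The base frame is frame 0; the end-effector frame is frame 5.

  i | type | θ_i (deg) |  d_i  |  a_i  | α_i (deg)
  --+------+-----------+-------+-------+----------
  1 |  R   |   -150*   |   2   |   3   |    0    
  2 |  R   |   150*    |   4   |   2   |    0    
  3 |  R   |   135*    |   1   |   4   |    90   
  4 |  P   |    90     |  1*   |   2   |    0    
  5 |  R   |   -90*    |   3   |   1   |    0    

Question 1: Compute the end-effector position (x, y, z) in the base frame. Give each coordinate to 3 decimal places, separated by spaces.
after link 1: o_1 = (-2.5981, -1.5000, 2.0000)
after link 2: o_2 = (-0.5981, -1.5000, 6.0000)
after link 3: o_3 = (-3.4265, 1.3284, 7.0000)
after link 4: o_4 = (-2.7194, 2.0355, 9.0000)
after link 5: o_5 = (-1.3052, 4.8640, 9.0000)

-1.305 4.864 9.000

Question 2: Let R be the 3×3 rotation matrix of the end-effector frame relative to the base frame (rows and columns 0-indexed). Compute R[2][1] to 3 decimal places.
End-effector y-axis (col 1 of R) = (-0.0000,-0.0000,1.0000)
R[2][1] = 1.0000

1.000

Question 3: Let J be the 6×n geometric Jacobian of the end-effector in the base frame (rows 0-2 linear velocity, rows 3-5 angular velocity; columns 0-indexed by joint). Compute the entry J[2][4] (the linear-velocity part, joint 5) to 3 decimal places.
1.000

axis z_4 = (0.7071,0.7071,0.0000); lever o_n−o_4 = (1.4142,2.8284,0.0000)
cross product → J_v[:, 4] = (-0.0000,0.0000,1.0000)
J_ω[:, 4] = z_4
entry J[2][4] = 1.0000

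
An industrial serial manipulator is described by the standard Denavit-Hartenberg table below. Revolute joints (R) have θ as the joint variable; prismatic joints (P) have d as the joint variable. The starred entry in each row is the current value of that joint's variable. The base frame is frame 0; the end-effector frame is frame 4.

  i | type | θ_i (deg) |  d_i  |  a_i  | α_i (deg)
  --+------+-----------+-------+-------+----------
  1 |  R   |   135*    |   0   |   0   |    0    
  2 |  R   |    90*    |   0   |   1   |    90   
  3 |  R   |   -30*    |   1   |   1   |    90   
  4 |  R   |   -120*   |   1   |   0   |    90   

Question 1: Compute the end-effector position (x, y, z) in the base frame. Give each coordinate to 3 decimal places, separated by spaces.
-1.673 -0.259 -1.366

after link 1: o_1 = (0.0000, 0.0000, 0.0000)
after link 2: o_2 = (-0.7071, -0.7071, 0.0000)
after link 3: o_3 = (-2.0266, -0.6124, -0.5000)
after link 4: o_4 = (-1.6730, -0.2588, -1.3660)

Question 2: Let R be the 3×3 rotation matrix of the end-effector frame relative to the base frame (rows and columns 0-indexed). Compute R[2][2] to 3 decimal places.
0.433

End-effector z-axis (col 2 of R) = (0.1768,0.8839,0.4330)
R[2][2] = 0.4330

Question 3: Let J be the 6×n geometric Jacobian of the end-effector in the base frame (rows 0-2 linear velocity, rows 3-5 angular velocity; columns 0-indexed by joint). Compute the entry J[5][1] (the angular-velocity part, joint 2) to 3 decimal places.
axis z_1 = (0.0000,0.0000,1.0000); lever o_n−o_1 = (-1.6730,-0.2588,-1.3660)
cross product → J_v[:, 1] = (0.2588,-1.6730,0.0000)
J_ω[:, 1] = z_1
entry J[5][1] = 1.0000

1.000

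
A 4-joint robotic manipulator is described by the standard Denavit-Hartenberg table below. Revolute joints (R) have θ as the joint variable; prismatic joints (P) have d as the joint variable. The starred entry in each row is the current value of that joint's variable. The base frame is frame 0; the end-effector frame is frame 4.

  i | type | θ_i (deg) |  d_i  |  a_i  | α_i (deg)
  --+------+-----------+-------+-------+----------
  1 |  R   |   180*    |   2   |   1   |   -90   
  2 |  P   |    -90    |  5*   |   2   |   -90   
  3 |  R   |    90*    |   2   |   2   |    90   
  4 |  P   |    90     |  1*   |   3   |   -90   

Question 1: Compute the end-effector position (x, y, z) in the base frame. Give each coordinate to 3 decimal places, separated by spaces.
after link 1: o_1 = (-1.0000, 0.0000, 2.0000)
after link 2: o_2 = (-1.0000, -5.0000, 4.0000)
after link 3: o_3 = (-3.0000, -3.0000, 4.0000)
after link 4: o_4 = (-6.0000, -3.0000, 5.0000)

-6.000 -3.000 5.000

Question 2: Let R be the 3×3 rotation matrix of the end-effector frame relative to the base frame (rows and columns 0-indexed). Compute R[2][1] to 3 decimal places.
End-effector y-axis (col 1 of R) = (0.0000,-0.0000,-1.0000)
R[2][1] = -1.0000

-1.000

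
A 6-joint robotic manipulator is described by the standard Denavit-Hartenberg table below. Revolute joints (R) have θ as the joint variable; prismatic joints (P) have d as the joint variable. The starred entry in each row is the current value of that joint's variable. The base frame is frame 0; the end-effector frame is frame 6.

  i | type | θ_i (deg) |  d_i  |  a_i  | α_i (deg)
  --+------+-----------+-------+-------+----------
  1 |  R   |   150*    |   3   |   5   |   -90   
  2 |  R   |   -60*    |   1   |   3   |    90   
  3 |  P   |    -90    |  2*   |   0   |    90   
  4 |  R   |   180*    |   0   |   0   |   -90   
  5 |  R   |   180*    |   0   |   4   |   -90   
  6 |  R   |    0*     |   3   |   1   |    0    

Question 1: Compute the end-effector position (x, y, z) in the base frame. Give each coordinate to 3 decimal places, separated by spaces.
after link 1: o_1 = (-4.3301, 2.5000, 3.0000)
after link 2: o_2 = (-6.1292, 2.3840, 5.5981)
after link 3: o_3 = (-4.6292, 1.5179, 6.5981)
after link 4: o_4 = (-4.6292, 1.5179, 6.5981)
after link 5: o_5 = (-2.6292, 4.9821, 6.5981)
after link 6: o_6 = (-0.8301, 5.0981, 4.0000)

-0.830 5.098 4.000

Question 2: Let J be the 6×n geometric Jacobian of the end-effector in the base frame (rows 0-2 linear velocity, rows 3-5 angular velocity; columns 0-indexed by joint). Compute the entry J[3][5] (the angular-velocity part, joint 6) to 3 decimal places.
0.433

axis z_5 = (0.4330,-0.2500,-0.8660); lever o_n−o_5 = (1.7990,0.1160,-2.5981)
cross product → J_v[:, 5] = (0.7500,-0.4330,0.5000)
J_ω[:, 5] = z_5
entry J[3][5] = 0.4330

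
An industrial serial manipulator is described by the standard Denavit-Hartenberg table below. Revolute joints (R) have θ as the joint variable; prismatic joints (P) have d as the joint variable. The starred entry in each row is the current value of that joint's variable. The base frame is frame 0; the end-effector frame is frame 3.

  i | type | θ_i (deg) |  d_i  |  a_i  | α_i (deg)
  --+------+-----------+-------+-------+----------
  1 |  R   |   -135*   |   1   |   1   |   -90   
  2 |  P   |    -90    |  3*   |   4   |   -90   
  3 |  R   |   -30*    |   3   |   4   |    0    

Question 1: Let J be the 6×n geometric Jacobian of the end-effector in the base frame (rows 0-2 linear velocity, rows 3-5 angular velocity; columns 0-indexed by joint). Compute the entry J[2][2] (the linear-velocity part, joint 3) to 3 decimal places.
axis z_2 = (-0.7071,-0.7071,-0.0000); lever o_n−o_2 = (-0.7071,-3.5355,3.4641)
cross product → J_v[:, 2] = (-2.4495,2.4495,2.0000)
J_ω[:, 2] = z_2
entry J[2][2] = 2.0000

2.000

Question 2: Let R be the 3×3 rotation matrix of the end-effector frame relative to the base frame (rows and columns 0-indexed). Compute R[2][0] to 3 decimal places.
End-effector x-axis (col 0 of R) = (0.3536,-0.3536,0.8660)
R[2][0] = 0.8660

0.866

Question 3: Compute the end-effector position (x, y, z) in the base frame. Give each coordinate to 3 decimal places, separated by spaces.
after link 1: o_1 = (-0.7071, -0.7071, 1.0000)
after link 2: o_2 = (1.4142, -2.8284, 5.0000)
after link 3: o_3 = (0.7071, -6.3640, 8.4641)

0.707 -6.364 8.464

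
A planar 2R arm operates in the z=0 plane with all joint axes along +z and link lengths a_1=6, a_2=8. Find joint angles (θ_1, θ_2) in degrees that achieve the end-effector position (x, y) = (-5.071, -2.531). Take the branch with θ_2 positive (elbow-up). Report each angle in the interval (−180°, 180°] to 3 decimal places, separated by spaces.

cos θ_2 = (32.1210−6²−8²)/(2·6·8) = -0.7071; θ_2 = 134.9973° (elbow-up)
β = atan2(-2.5310,-5.0710) = -153.4756°; ψ = atan2(5.6571,0.3434) = 86.5261°
θ_1 = β − ψ = -240.0018°

119.998 134.997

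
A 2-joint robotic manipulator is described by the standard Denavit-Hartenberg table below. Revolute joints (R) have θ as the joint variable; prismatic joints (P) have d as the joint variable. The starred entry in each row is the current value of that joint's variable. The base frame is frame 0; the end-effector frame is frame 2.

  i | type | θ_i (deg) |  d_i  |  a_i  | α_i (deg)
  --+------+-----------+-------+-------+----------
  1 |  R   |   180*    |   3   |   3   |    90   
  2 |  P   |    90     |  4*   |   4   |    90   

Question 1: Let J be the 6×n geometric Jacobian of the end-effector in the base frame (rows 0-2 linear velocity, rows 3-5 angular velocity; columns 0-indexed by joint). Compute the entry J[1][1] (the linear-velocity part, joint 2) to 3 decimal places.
prismatic axis z_1 = (0.0000,1.0000,0.0000)
J_v[:, 1] = z_1; J_ω[:, 1] = (0,0,0)
entry J[1][1] = 1.0000

1.000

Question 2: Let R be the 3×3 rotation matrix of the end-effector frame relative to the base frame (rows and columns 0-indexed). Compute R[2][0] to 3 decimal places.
End-effector x-axis (col 0 of R) = (-0.0000,-0.0000,1.0000)
R[2][0] = 1.0000

1.000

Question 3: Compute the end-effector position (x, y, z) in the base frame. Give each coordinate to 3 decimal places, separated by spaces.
-3.000 4.000 7.000

after link 1: o_1 = (-3.0000, 0.0000, 3.0000)
after link 2: o_2 = (-3.0000, 4.0000, 7.0000)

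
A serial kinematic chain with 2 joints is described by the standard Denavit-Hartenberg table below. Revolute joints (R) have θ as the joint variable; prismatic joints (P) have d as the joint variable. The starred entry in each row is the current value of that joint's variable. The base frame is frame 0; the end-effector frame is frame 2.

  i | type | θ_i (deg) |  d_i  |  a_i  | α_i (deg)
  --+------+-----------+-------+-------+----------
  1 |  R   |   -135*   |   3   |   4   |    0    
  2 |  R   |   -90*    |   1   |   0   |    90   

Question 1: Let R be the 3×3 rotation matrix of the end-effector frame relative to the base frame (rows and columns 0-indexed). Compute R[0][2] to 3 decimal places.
End-effector z-axis (col 2 of R) = (0.7071,0.7071,0.0000)
R[0][2] = 0.7071

0.707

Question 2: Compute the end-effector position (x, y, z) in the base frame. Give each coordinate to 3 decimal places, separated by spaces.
after link 1: o_1 = (-2.8284, -2.8284, 3.0000)
after link 2: o_2 = (-2.8284, -2.8284, 4.0000)

-2.828 -2.828 4.000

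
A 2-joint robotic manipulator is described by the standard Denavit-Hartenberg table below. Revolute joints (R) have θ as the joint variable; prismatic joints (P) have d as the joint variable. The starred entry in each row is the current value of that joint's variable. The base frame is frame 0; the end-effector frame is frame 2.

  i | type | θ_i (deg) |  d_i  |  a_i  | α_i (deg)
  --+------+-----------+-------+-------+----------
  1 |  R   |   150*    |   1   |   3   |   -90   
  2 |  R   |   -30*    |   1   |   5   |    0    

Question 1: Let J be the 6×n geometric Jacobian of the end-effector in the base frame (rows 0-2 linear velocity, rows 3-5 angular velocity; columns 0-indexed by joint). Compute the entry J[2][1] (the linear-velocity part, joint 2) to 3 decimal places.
axis z_1 = (-0.5000,-0.8660,0.0000); lever o_n−o_1 = (-4.2500,1.2990,2.5000)
cross product → J_v[:, 1] = (-2.1651,1.2500,-4.3301)
J_ω[:, 1] = z_1
entry J[2][1] = -4.3301

-4.330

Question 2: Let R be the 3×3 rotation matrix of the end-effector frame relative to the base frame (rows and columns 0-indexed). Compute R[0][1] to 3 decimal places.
-0.433

End-effector y-axis (col 1 of R) = (-0.4330,0.2500,-0.8660)
R[0][1] = -0.4330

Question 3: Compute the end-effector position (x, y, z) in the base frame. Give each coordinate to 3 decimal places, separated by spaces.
after link 1: o_1 = (-2.5981, 1.5000, 1.0000)
after link 2: o_2 = (-6.8481, 2.7990, 3.5000)

-6.848 2.799 3.500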